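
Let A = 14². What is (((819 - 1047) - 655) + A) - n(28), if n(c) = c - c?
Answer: -687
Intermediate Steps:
n(c) = 0
A = 196
(((819 - 1047) - 655) + A) - n(28) = (((819 - 1047) - 655) + 196) - 1*0 = ((-228 - 655) + 196) + 0 = (-883 + 196) + 0 = -687 + 0 = -687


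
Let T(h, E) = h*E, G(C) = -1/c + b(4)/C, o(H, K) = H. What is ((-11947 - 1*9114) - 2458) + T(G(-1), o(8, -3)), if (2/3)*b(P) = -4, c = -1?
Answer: -23463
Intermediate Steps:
b(P) = -6 (b(P) = (3/2)*(-4) = -6)
G(C) = 1 - 6/C (G(C) = -1/(-1) - 6/C = -1*(-1) - 6/C = 1 - 6/C)
T(h, E) = E*h
((-11947 - 1*9114) - 2458) + T(G(-1), o(8, -3)) = ((-11947 - 1*9114) - 2458) + 8*((-6 - 1)/(-1)) = ((-11947 - 9114) - 2458) + 8*(-1*(-7)) = (-21061 - 2458) + 8*7 = -23519 + 56 = -23463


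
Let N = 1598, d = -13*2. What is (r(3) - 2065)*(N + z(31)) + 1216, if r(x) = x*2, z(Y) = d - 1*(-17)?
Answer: -3270535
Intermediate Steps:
d = -26
z(Y) = -9 (z(Y) = -26 - 1*(-17) = -26 + 17 = -9)
r(x) = 2*x
(r(3) - 2065)*(N + z(31)) + 1216 = (2*3 - 2065)*(1598 - 9) + 1216 = (6 - 2065)*1589 + 1216 = -2059*1589 + 1216 = -3271751 + 1216 = -3270535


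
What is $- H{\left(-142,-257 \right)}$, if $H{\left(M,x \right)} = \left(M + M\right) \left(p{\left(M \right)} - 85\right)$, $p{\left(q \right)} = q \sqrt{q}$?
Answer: $-24140 - 40328 i \sqrt{142} \approx -24140.0 - 4.8056 \cdot 10^{5} i$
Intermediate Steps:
$p{\left(q \right)} = q^{\frac{3}{2}}$
$H{\left(M,x \right)} = 2 M \left(-85 + M^{\frac{3}{2}}\right)$ ($H{\left(M,x \right)} = \left(M + M\right) \left(M^{\frac{3}{2}} - 85\right) = 2 M \left(-85 + M^{\frac{3}{2}}\right)$)
$- H{\left(-142,-257 \right)} = - 2 \left(-142\right) \left(-85 + \left(-142\right)^{\frac{3}{2}}\right) = - 2 \left(-142\right) \left(-85 - 142 i \sqrt{142}\right) = - (24140 + 40328 i \sqrt{142}) = -24140 - 40328 i \sqrt{142}$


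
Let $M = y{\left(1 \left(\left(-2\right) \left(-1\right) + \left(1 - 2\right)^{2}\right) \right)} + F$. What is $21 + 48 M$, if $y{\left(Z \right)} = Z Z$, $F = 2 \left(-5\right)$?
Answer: $-27$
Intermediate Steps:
$F = -10$
$y{\left(Z \right)} = Z^{2}$
$M = -1$ ($M = \left(1 \left(\left(-2\right) \left(-1\right) + \left(1 - 2\right)^{2}\right)\right)^{2} - 10 = \left(1 \left(2 + \left(-1\right)^{2}\right)\right)^{2} - 10 = \left(1 \left(2 + 1\right)\right)^{2} - 10 = \left(1 \cdot 3\right)^{2} - 10 = 3^{2} - 10 = 9 - 10 = -1$)
$21 + 48 M = 21 + 48 \left(-1\right) = 21 - 48 = -27$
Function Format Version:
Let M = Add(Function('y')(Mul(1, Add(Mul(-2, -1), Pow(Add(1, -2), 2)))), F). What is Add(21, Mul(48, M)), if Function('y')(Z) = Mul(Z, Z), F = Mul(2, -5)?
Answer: -27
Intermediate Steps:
F = -10
Function('y')(Z) = Pow(Z, 2)
M = -1 (M = Add(Pow(Mul(1, Add(Mul(-2, -1), Pow(Add(1, -2), 2))), 2), -10) = Add(Pow(Mul(1, Add(2, Pow(-1, 2))), 2), -10) = Add(Pow(Mul(1, Add(2, 1)), 2), -10) = Add(Pow(Mul(1, 3), 2), -10) = Add(Pow(3, 2), -10) = Add(9, -10) = -1)
Add(21, Mul(48, M)) = Add(21, Mul(48, -1)) = Add(21, -48) = -27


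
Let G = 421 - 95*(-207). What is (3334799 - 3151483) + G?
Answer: 203402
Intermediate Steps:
G = 20086 (G = 421 + 19665 = 20086)
(3334799 - 3151483) + G = (3334799 - 3151483) + 20086 = 183316 + 20086 = 203402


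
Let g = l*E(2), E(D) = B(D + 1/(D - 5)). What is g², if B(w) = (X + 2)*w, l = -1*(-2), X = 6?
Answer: 6400/9 ≈ 711.11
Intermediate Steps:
l = 2
B(w) = 8*w (B(w) = (6 + 2)*w = 8*w)
E(D) = 8*D + 8/(-5 + D) (E(D) = 8*(D + 1/(D - 5)) = 8*(D + 1/(-5 + D)) = 8*D + 8/(-5 + D))
g = 80/3 (g = 2*(8*(1 + 2*(-5 + 2))/(-5 + 2)) = 2*(8*(1 + 2*(-3))/(-3)) = 2*(8*(-⅓)*(1 - 6)) = 2*(8*(-⅓)*(-5)) = 2*(40/3) = 80/3 ≈ 26.667)
g² = (80/3)² = 6400/9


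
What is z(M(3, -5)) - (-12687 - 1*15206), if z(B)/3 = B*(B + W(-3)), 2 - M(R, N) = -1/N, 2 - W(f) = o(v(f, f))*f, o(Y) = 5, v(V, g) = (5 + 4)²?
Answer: 699863/25 ≈ 27995.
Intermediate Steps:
v(V, g) = 81 (v(V, g) = 9² = 81)
W(f) = 2 - 5*f
M(R, N) = 2 + 1/N (M(R, N) = 2 - (-1)/N = 2 + 1/N)
z(B) = 3*B*(17 + B) (z(B) = 3*(B*(B + (2 - 5*(-3)))) = 3*(B*(B + (2 + 15))) = 3*(B*(B + 17)) = 3*(B*(17 + B)) = 3*B*(17 + B))
z(M(3, -5)) - (-12687 - 1*15206) = 3*(2 + 1/(-5))*(17 + (2 + 1/(-5))) - (-12687 - 1*15206) = 3*(2 - ⅕)*(17 + (2 - ⅕)) - (-12687 - 15206) = 3*(9/5)*(17 + 9/5) - 1*(-27893) = 3*(9/5)*(94/5) + 27893 = 2538/25 + 27893 = 699863/25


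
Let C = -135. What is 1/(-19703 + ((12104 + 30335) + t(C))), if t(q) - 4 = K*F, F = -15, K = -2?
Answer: 1/22770 ≈ 4.3917e-5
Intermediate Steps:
t(q) = 34 (t(q) = 4 - 2*(-15) = 4 + 30 = 34)
1/(-19703 + ((12104 + 30335) + t(C))) = 1/(-19703 + ((12104 + 30335) + 34)) = 1/(-19703 + (42439 + 34)) = 1/(-19703 + 42473) = 1/22770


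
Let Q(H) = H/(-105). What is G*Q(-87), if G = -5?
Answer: -29/7 ≈ -4.1429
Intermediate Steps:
Q(H) = -H/105 (Q(H) = H*(-1/105) = -H/105)
G*Q(-87) = -(-1)*(-87)/21 = -5*29/35 = -29/7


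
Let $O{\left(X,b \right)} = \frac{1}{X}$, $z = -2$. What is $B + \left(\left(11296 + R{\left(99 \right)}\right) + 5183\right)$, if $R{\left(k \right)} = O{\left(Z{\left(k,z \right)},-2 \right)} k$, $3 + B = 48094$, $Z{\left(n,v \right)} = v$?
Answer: $\frac{129041}{2} \approx 64521.0$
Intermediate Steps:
$B = 48091$ ($B = -3 + 48094 = 48091$)
$R{\left(k \right)} = - \frac{k}{2}$ ($R{\left(k \right)} = \frac{k}{-2} = - \frac{k}{2}$)
$B + \left(\left(11296 + R{\left(99 \right)}\right) + 5183\right) = 48091 + \left(\left(11296 - \frac{99}{2}\right) + 5183\right) = 48091 + \left(\frac{22493}{2} + 5183\right) = 48091 + \frac{32859}{2} = \frac{129041}{2}$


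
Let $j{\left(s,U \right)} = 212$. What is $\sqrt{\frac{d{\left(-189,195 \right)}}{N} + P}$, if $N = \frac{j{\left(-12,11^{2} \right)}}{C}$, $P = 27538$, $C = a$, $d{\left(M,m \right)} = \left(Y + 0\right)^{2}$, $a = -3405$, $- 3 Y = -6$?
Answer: $\frac{\sqrt{77173777}}{53} \approx 165.75$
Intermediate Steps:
$Y = 2$ ($Y = \left(- \frac{1}{3}\right) \left(-6\right) = 2$)
$d{\left(M,m \right)} = 4$ ($d{\left(M,m \right)} = \left(2 + 0\right)^{2} = 2^{2} = 4$)
$C = -3405$
$N = - \frac{212}{3405}$ ($N = \frac{212}{-3405} = 212 \left(- \frac{1}{3405}\right) = - \frac{212}{3405} \approx -0.062261$)
$\sqrt{\frac{d{\left(-189,195 \right)}}{N} + P} = \sqrt{\frac{4}{- \frac{212}{3405}} + 27538} = \sqrt{4 \left(- \frac{3405}{212}\right) + 27538} = \sqrt{- \frac{3405}{53} + 27538} = \sqrt{\frac{1456109}{53}} = \frac{\sqrt{77173777}}{53}$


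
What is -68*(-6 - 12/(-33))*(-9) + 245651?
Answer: 2664217/11 ≈ 2.4220e+5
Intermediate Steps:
-68*(-6 - 12/(-33))*(-9) + 245651 = -68*(-6 - 12*(-1)/33)*(-9) + 245651 = -68*(-6 - 1*(-4/11))*(-9) + 245651 = -68*(-6 + 4/11)*(-9) + 245651 = -68*(-62/11)*(-9) + 245651 = (4216/11)*(-9) + 245651 = -37944/11 + 245651 = 2664217/11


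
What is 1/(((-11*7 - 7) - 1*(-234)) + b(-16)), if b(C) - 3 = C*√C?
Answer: 153/27505 + 64*I/27505 ≈ 0.0055626 + 0.0023268*I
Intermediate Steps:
b(C) = 3 + C^(3/2) (b(C) = 3 + C*√C = 3 + C^(3/2))
1/(((-11*7 - 7) - 1*(-234)) + b(-16)) = 1/(((-11*7 - 7) - 1*(-234)) + (3 + (-16)^(3/2))) = 1/(((-77 - 7) + 234) + (3 - 64*I)) = 1/((-84 + 234) + (3 - 64*I)) = 1/(150 + (3 - 64*I)) = 1/(153 - 64*I) = (153 + 64*I)/27505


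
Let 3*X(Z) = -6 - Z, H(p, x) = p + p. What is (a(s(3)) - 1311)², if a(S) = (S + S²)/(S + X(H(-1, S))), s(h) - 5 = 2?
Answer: 489250161/289 ≈ 1.6929e+6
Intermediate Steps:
s(h) = 7 (s(h) = 5 + 2 = 7)
H(p, x) = 2*p
X(Z) = -2 - Z/3 (X(Z) = (-6 - Z)/3 = -2 - Z/3)
a(S) = (S + S²)/(-4/3 + S) (a(S) = (S + S²)/(S + (-2 - 2*(-1)/3)) = (S + S²)/(S + (-2 - ⅓*(-2))) = (S + S²)/(S + (-2 + ⅔)) = (S + S²)/(S - 4/3) = (S + S²)/(-4/3 + S))
(a(s(3)) - 1311)² = (3*7*(1 + 7)/(-4 + 3*7) - 1311)² = (3*7*8/(-4 + 21) - 1311)² = (3*7*8/17 - 1311)² = (3*7*(1/17)*8 - 1311)² = (168/17 - 1311)² = (-22119/17)² = 489250161/289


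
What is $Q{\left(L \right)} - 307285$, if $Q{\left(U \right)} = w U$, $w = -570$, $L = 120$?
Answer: $-375685$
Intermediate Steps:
$Q{\left(U \right)} = - 570 U$
$Q{\left(L \right)} - 307285 = \left(-570\right) 120 - 307285 = -68400 - 307285 = -375685$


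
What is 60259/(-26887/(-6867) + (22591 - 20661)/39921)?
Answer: 786631049253/51743297 ≈ 15203.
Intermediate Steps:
60259/(-26887/(-6867) + (22591 - 20661)/39921) = 60259/(-26887*(-1/6867) + 1930*(1/39921)) = 60259/(3841/981 + 1930/39921) = 60259/(51743297/13054167) = 60259*(13054167/51743297) = 786631049253/51743297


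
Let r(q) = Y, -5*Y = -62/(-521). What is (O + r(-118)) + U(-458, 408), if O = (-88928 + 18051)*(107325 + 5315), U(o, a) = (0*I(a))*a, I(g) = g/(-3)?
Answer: -20797239654462/2605 ≈ -7.9836e+9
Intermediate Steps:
I(g) = -g/3 (I(g) = g*(-⅓) = -g/3)
U(o, a) = 0 (U(o, a) = (0*(-a/3))*a = 0*a = 0)
Y = -62/2605 (Y = -(-62)/(5*(-521)) = -(-62)*(-1)/(5*521) = -⅕*62/521 = -62/2605 ≈ -0.023800)
O = -7983585280 (O = -70877*112640 = -7983585280)
r(q) = -62/2605
(O + r(-118)) + U(-458, 408) = (-7983585280 - 62/2605) + 0 = -20797239654462/2605 + 0 = -20797239654462/2605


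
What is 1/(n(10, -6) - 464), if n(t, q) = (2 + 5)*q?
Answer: -1/506 ≈ -0.0019763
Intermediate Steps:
n(t, q) = 7*q
1/(n(10, -6) - 464) = 1/(7*(-6) - 464) = 1/(-42 - 464) = 1/(-506) = -1/506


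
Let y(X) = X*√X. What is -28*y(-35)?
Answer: 980*I*√35 ≈ 5797.8*I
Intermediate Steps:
y(X) = X^(3/2)
-28*y(-35) = -(-980)*I*√35 = 980*I*√35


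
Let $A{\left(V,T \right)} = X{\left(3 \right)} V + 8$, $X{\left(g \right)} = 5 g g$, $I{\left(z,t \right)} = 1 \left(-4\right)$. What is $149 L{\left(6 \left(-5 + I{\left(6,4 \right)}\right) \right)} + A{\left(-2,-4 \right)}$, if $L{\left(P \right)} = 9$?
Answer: $1259$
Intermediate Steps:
$I{\left(z,t \right)} = -4$
$X{\left(g \right)} = 5 g^{2}$
$A{\left(V,T \right)} = 8 + 45 V$ ($A{\left(V,T \right)} = 5 \cdot 3^{2} V + 8 = 5 \cdot 9 V + 8 = 45 V + 8 = 8 + 45 V$)
$149 L{\left(6 \left(-5 + I{\left(6,4 \right)}\right) \right)} + A{\left(-2,-4 \right)} = 149 \cdot 9 + \left(8 + 45 \left(-2\right)\right) = 1341 + \left(8 - 90\right) = 1341 - 82 = 1259$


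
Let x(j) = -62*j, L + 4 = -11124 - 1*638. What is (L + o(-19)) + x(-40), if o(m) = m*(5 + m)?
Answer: -9020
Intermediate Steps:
L = -11766 (L = -4 + (-11124 - 1*638) = -4 + (-11124 - 638) = -4 - 11762 = -11766)
(L + o(-19)) + x(-40) = (-11766 - 19*(5 - 19)) - 62*(-40) = (-11766 - 19*(-14)) + 2480 = (-11766 + 266) + 2480 = -11500 + 2480 = -9020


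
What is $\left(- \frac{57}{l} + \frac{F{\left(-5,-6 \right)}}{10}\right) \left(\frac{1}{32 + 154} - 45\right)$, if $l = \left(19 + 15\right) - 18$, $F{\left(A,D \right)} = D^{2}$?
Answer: $- \frac{8369}{4960} \approx -1.6873$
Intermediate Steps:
$l = 16$ ($l = 34 - 18 = 16$)
$\left(- \frac{57}{l} + \frac{F{\left(-5,-6 \right)}}{10}\right) \left(\frac{1}{32 + 154} - 45\right) = \left(- \frac{57}{16} + \frac{\left(-6\right)^{2}}{10}\right) \left(\frac{1}{32 + 154} - 45\right) = \left(\left(-57\right) \frac{1}{16} + 36 \cdot \frac{1}{10}\right) \left(\frac{1}{186} - 45\right) = \left(- \frac{57}{16} + \frac{18}{5}\right) \left(\frac{1}{186} - 45\right) = \frac{3}{80} \left(- \frac{8369}{186}\right) = - \frac{8369}{4960}$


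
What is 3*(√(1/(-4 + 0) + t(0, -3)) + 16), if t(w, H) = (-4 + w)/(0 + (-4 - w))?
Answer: 48 + 3*√3/2 ≈ 50.598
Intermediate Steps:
t(w, H) = (-4 + w)/(-4 - w)
3*(√(1/(-4 + 0) + t(0, -3)) + 16) = 3*(√(1/(-4 + 0) + (4 - 1*0)/(4 + 0)) + 16) = 3*(√(1/(-4) + (4 + 0)/4) + 16) = 3*(√(-¼ + (¼)*4) + 16) = 3*(√(-¼ + 1) + 16) = 3*(√(¾) + 16) = 3*(√3/2 + 16) = 3*(16 + √3/2) = 48 + 3*√3/2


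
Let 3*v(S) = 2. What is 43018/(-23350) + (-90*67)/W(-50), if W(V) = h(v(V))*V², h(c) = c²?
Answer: -3394769/467000 ≈ -7.2693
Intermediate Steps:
v(S) = ⅔ (v(S) = (⅓)*2 = ⅔)
W(V) = 4*V²/9 (W(V) = (⅔)²*V² = 4*V²/9)
43018/(-23350) + (-90*67)/W(-50) = 43018/(-23350) + (-90*67)/(((4/9)*(-50)²)) = 43018*(-1/23350) - 6030/((4/9)*2500) = -21509/11675 - 6030/10000/9 = -21509/11675 - 6030*9/10000 = -21509/11675 - 5427/1000 = -3394769/467000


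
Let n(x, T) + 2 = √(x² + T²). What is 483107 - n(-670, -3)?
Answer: 483109 - √448909 ≈ 4.8244e+5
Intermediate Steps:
n(x, T) = -2 + √(T² + x²) (n(x, T) = -2 + √(x² + T²) = -2 + √(T² + x²))
483107 - n(-670, -3) = 483107 - (-2 + √((-3)² + (-670)²)) = 483107 - (-2 + √(9 + 448900)) = 483107 - (-2 + √448909) = 483107 + (2 - √448909) = 483109 - √448909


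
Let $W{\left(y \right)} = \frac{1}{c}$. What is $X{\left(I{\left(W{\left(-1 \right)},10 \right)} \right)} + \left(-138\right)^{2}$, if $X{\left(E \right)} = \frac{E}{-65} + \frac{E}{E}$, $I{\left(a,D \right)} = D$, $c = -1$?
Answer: $\frac{247583}{13} \approx 19045.0$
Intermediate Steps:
$W{\left(y \right)} = -1$ ($W{\left(y \right)} = \frac{1}{-1} = -1$)
$X{\left(E \right)} = 1 - \frac{E}{65}$ ($X{\left(E \right)} = E \left(- \frac{1}{65}\right) + 1 = - \frac{E}{65} + 1 = 1 - \frac{E}{65}$)
$X{\left(I{\left(W{\left(-1 \right)},10 \right)} \right)} + \left(-138\right)^{2} = \left(1 - \frac{2}{13}\right) + \left(-138\right)^{2} = \left(1 - \frac{2}{13}\right) + 19044 = \frac{11}{13} + 19044 = \frac{247583}{13}$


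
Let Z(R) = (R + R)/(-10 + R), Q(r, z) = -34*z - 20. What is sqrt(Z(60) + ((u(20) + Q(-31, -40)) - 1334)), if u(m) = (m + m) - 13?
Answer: sqrt(885)/5 ≈ 5.9498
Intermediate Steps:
Q(r, z) = -20 - 34*z
u(m) = -13 + 2*m (u(m) = 2*m - 13 = -13 + 2*m)
Z(R) = 2*R/(-10 + R) (Z(R) = (2*R)/(-10 + R) = 2*R/(-10 + R))
sqrt(Z(60) + ((u(20) + Q(-31, -40)) - 1334)) = sqrt(2*60/(-10 + 60) + (((-13 + 2*20) + (-20 - 34*(-40))) - 1334)) = sqrt(2*60/50 + (((-13 + 40) + (-20 + 1360)) - 1334)) = sqrt(2*60*(1/50) + ((27 + 1340) - 1334)) = sqrt(12/5 + (1367 - 1334)) = sqrt(12/5 + 33) = sqrt(177/5) = sqrt(885)/5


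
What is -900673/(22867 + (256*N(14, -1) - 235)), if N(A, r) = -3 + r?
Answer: -900673/21608 ≈ -41.682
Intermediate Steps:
-900673/(22867 + (256*N(14, -1) - 235)) = -900673/(22867 + (256*(-3 - 1) - 235)) = -900673/(22867 + (256*(-4) - 235)) = -900673/(22867 + (-1024 - 235)) = -900673/(22867 - 1259) = -900673/21608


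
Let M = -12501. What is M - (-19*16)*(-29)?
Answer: -21317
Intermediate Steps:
M - (-19*16)*(-29) = -12501 - (-19*16)*(-29) = -12501 - (-304)*(-29) = -12501 - 1*8816 = -12501 - 8816 = -21317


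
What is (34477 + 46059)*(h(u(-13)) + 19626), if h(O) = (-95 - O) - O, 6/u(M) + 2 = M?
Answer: 7865065224/5 ≈ 1.5730e+9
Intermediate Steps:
u(M) = 6/(-2 + M)
h(O) = -95 - 2*O
(34477 + 46059)*(h(u(-13)) + 19626) = (34477 + 46059)*((-95 - 12/(-2 - 13)) + 19626) = 80536*((-95 - 12/(-15)) + 19626) = 80536*((-95 - 12*(-1)/15) + 19626) = 80536*((-95 - 2*(-⅖)) + 19626) = 80536*((-95 + ⅘) + 19626) = 80536*(-471/5 + 19626) = 80536*(97659/5) = 7865065224/5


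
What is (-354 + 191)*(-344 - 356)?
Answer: 114100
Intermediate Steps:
(-354 + 191)*(-344 - 356) = -163*(-700) = 114100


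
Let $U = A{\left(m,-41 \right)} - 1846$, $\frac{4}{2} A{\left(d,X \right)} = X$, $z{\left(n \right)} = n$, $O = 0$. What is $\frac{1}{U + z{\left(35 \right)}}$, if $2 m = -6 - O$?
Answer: $- \frac{2}{3663} \approx -0.000546$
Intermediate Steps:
$m = -3$ ($m = \frac{-6 - 0}{2} = \frac{-6 + 0}{2} = \frac{1}{2} \left(-6\right) = -3$)
$A{\left(d,X \right)} = \frac{X}{2}$
$U = - \frac{3733}{2}$ ($U = \frac{1}{2} \left(-41\right) - 1846 = - \frac{41}{2} - 1846 = - \frac{3733}{2} \approx -1866.5$)
$\frac{1}{U + z{\left(35 \right)}} = \frac{1}{- \frac{3733}{2} + 35} = \frac{1}{- \frac{3663}{2}} = - \frac{2}{3663}$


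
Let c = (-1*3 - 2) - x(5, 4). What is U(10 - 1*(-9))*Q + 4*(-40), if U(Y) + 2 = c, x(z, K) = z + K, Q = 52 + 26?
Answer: -1408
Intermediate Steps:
Q = 78
x(z, K) = K + z
c = -14 (c = (-1*3 - 2) - (4 + 5) = (-3 - 2) - 1*9 = -5 - 9 = -14)
U(Y) = -16 (U(Y) = -2 - 14 = -16)
U(10 - 1*(-9))*Q + 4*(-40) = -16*78 + 4*(-40) = -1248 - 160 = -1408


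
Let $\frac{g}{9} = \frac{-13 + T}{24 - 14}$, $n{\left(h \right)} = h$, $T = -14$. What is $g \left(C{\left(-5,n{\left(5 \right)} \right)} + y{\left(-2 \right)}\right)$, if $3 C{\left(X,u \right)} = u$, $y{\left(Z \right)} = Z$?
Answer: $\frac{81}{10} \approx 8.1$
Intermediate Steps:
$C{\left(X,u \right)} = \frac{u}{3}$
$g = - \frac{243}{10}$ ($g = 9 \frac{-13 - 14}{24 - 14} = 9 \left(- \frac{27}{10}\right) = - \frac{243}{10} \approx -24.3$)
$g \left(C{\left(-5,n{\left(5 \right)} \right)} + y{\left(-2 \right)}\right) = - \frac{243 \left(\frac{1}{3} \cdot 5 - 2\right)}{10} = - \frac{243 \left(\frac{5}{3} - 2\right)}{10} = \left(- \frac{243}{10}\right) \left(- \frac{1}{3}\right) = \frac{81}{10}$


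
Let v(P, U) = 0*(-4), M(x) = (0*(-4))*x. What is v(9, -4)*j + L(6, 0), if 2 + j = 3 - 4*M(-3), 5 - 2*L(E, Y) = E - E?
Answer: 5/2 ≈ 2.5000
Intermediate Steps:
M(x) = 0 (M(x) = 0*x = 0)
v(P, U) = 0
L(E, Y) = 5/2 (L(E, Y) = 5/2 - (E - E)/2 = 5/2 - 1/2*0 = 5/2 + 0 = 5/2)
j = 1 (j = -2 + (3 - 4*0) = -2 + (3 + 0) = -2 + 3 = 1)
v(9, -4)*j + L(6, 0) = 0*1 + 5/2 = 0 + 5/2 = 5/2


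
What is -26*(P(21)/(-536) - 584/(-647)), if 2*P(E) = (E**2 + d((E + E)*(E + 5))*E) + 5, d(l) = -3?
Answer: -4917211/346792 ≈ -14.179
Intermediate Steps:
P(E) = 5/2 + E**2/2 - 3*E/2 (P(E) = ((E**2 - 3*E) + 5)/2 = (5 + E**2 - 3*E)/2 = 5/2 + E**2/2 - 3*E/2)
-26*(P(21)/(-536) - 584/(-647)) = -26*((5/2 + (1/2)*21**2 - 3/2*21)/(-536) - 584/(-647)) = -26*((5/2 + (1/2)*441 - 63/2)*(-1/536) - 584*(-1/647)) = -26*((5/2 + 441/2 - 63/2)*(-1/536) + 584/647) = -26*((383/2)*(-1/536) + 584/647) = -26*(-383/1072 + 584/647) = -26*378247/693584 = -4917211/346792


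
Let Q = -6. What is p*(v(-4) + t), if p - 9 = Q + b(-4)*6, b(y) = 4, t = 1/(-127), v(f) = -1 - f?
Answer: 10260/127 ≈ 80.787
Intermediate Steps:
t = -1/127 ≈ -0.0078740
p = 27 (p = 9 + (-6 + 4*6) = 9 + (-6 + 24) = 9 + 18 = 27)
p*(v(-4) + t) = 27*((-1 - 1*(-4)) - 1/127) = 27*((-1 + 4) - 1/127) = 27*(3 - 1/127) = 27*(380/127) = 10260/127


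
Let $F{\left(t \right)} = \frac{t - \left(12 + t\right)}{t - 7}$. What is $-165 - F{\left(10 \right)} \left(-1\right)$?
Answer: $-169$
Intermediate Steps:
$F{\left(t \right)} = - \frac{12}{-7 + t}$
$-165 - F{\left(10 \right)} \left(-1\right) = -165 - - \frac{12}{-7 + 10} \left(-1\right) = -165 - - \frac{12}{3} \left(-1\right) = -165 - \left(-12\right) \frac{1}{3} \left(-1\right) = -165 - \left(-4\right) \left(-1\right) = -165 - 4 = -169$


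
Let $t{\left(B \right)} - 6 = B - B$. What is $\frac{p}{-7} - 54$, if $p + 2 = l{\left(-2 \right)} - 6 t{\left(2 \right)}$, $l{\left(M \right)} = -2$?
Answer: $- \frac{338}{7} \approx -48.286$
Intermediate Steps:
$t{\left(B \right)} = 6$ ($t{\left(B \right)} = 6 + \left(B - B\right) = 6 + 0 = 6$)
$p = -40$ ($p = -2 - 38 = -40$)
$\frac{p}{-7} - 54 = - \frac{40}{-7} - 54 = \left(-40\right) \left(- \frac{1}{7}\right) - 54 = \frac{40}{7} - 54 = - \frac{338}{7}$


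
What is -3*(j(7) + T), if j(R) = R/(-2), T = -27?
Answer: 183/2 ≈ 91.500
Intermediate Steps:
j(R) = -R/2 (j(R) = R*(-½) = -R/2)
-3*(j(7) + T) = -3*(-½*7 - 27) = -3*(-7/2 - 27) = -3*(-61/2) = 183/2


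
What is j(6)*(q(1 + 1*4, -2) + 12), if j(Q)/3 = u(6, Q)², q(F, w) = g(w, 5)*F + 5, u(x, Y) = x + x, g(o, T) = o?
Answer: 3024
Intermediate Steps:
u(x, Y) = 2*x
q(F, w) = 5 + F*w (q(F, w) = w*F + 5 = F*w + 5 = 5 + F*w)
j(Q) = 432 (j(Q) = 3*(2*6)² = 3*12² = 3*144 = 432)
j(6)*(q(1 + 1*4, -2) + 12) = 432*((5 + (1 + 1*4)*(-2)) + 12) = 432*((5 + (1 + 4)*(-2)) + 12) = 432*((5 + 5*(-2)) + 12) = 432*((5 - 10) + 12) = 432*(-5 + 12) = 432*7 = 3024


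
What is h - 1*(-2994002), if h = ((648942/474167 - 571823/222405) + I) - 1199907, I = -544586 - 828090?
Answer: 44441503716459134/105457111635 ≈ 4.2142e+5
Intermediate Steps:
I = -1372676
h = -271297299432954136/105457111635 (h = ((648942/474167 - 571823/222405) - 1372676) - 1199907 = (-126811650931/105457111635 - 1372676) - 1199907 = -144758572982336191/105457111635 - 1199907 = -271297299432954136/105457111635 ≈ -2.5726e+6)
h - 1*(-2994002) = -271297299432954136/105457111635 - 1*(-2994002) = -271297299432954136/105457111635 + 2994002 = 44441503716459134/105457111635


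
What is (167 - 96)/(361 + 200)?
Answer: 71/561 ≈ 0.12656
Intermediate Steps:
(167 - 96)/(361 + 200) = 71/561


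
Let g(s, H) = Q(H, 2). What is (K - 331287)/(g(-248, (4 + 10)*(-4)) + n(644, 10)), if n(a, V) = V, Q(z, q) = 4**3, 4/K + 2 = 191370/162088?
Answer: -21998774837/4913822 ≈ -4476.9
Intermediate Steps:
K = -324176/66403 (K = 4/(-2 + 191370/162088) = 4/(-2 + 191370*(1/162088)) = 4/(-2 + 95685/81044) = 4/(-66403/81044) = 4*(-81044/66403) = -324176/66403 ≈ -4.8820)
Q(z, q) = 64
g(s, H) = 64
(K - 331287)/(g(-248, (4 + 10)*(-4)) + n(644, 10)) = (-324176/66403 - 331287)/(64 + 10) = -21998774837/66403/74 = -21998774837/66403*1/74 = -21998774837/4913822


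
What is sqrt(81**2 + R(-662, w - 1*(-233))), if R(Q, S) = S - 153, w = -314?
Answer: 3*sqrt(703) ≈ 79.542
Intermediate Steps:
R(Q, S) = -153 + S
sqrt(81**2 + R(-662, w - 1*(-233))) = sqrt(81**2 + (-153 + (-314 - 1*(-233)))) = sqrt(6561 + (-153 + (-314 + 233))) = sqrt(6561 + (-153 - 81)) = sqrt(6561 - 234) = sqrt(6327) = 3*sqrt(703)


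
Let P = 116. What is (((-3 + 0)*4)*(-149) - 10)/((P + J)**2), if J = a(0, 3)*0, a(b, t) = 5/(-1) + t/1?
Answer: 889/6728 ≈ 0.13213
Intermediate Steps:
a(b, t) = -5 + t (a(b, t) = 5*(-1) + t*1 = -5 + t)
J = 0 (J = (-5 + 3)*0 = -2*0 = 0)
(((-3 + 0)*4)*(-149) - 10)/((P + J)**2) = (((-3 + 0)*4)*(-149) - 10)/((116 + 0)**2) = (-3*4*(-149) - 10)/(116**2) = (-12*(-149) - 10)/13456 = (1788 - 10)*(1/13456) = 1778*(1/13456) = 889/6728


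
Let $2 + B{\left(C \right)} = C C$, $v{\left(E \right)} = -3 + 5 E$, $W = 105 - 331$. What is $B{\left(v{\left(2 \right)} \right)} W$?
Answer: $-10622$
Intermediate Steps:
$W = -226$
$B{\left(C \right)} = -2 + C^{2}$ ($B{\left(C \right)} = -2 + C C = -2 + C^{2}$)
$B{\left(v{\left(2 \right)} \right)} W = \left(-2 + \left(-3 + 5 \cdot 2\right)^{2}\right) \left(-226\right) = \left(-2 + \left(-3 + 10\right)^{2}\right) \left(-226\right) = \left(-2 + 7^{2}\right) \left(-226\right) = \left(-2 + 49\right) \left(-226\right) = 47 \left(-226\right) = -10622$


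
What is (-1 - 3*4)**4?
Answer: 28561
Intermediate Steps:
(-1 - 3*4)**4 = (-1 - 12)**4 = (-13)**4 = 28561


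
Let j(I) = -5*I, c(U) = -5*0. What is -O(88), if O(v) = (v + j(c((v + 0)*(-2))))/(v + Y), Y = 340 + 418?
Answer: -44/423 ≈ -0.10402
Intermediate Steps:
c(U) = 0
Y = 758
O(v) = v/(758 + v) (O(v) = (v - 5*0)/(v + 758) = (v + 0)/(758 + v) = v/(758 + v))
-O(88) = -88/(758 + 88) = -88/846 = -1*44/423 = -44/423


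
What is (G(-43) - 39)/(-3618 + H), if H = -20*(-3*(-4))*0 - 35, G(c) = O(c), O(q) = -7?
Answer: 46/3653 ≈ 0.012592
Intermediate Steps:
G(c) = -7
H = -35 (H = -240*0 - 35 = -20*0 - 35 = 0 - 35 = -35)
(G(-43) - 39)/(-3618 + H) = (-7 - 39)/(-3618 - 35) = -46/(-3653) = -46*(-1/3653) = 46/3653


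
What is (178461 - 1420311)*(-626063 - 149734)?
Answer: 963423504450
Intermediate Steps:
(178461 - 1420311)*(-626063 - 149734) = -1241850*(-775797) = 963423504450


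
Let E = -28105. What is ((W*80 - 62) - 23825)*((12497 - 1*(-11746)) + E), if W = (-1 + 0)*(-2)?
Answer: 91633674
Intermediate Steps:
W = 2 (W = -1*(-2) = 2)
((W*80 - 62) - 23825)*((12497 - 1*(-11746)) + E) = ((2*80 - 62) - 23825)*((12497 - 1*(-11746)) - 28105) = ((160 - 62) - 23825)*((12497 + 11746) - 28105) = (98 - 23825)*(24243 - 28105) = -23727*(-3862) = 91633674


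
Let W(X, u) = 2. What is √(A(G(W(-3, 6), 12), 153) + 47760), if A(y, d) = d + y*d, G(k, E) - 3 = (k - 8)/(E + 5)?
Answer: √48318 ≈ 219.81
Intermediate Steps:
G(k, E) = 3 + (-8 + k)/(5 + E) (G(k, E) = 3 + (k - 8)/(E + 5) = 3 + (-8 + k)/(5 + E))
A(y, d) = d + d*y
√(A(G(W(-3, 6), 12), 153) + 47760) = √(153*(1 + (7 + 2 + 3*12)/(5 + 12)) + 47760) = √(153*(1 + (7 + 2 + 36)/17) + 47760) = √(153*(1 + (1/17)*45) + 47760) = √(153*(1 + 45/17) + 47760) = √(153*(62/17) + 47760) = √(558 + 47760) = √48318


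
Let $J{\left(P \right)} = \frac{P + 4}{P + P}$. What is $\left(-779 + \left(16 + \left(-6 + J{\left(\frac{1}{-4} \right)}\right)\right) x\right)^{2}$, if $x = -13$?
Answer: $\frac{2634129}{4} \approx 6.5853 \cdot 10^{5}$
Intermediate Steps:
$J{\left(P \right)} = \frac{4 + P}{2 P}$
$\left(-779 + \left(16 + \left(-6 + J{\left(\frac{1}{-4} \right)}\right)\right) x\right)^{2} = \left(-779 + \left(16 + \left(-6 + \frac{4 + \frac{1}{-4}}{2 \frac{1}{-4}}\right)\right) \left(-13\right)\right)^{2} = \left(-779 + \left(16 + \left(-6 + \frac{4 - \frac{1}{4}}{2 \left(- \frac{1}{4}\right)}\right)\right) \left(-13\right)\right)^{2} = \left(-779 + \left(16 + \left(-6 + \frac{1}{2} \left(-4\right) \frac{15}{4}\right)\right) \left(-13\right)\right)^{2} = \left(-779 + \left(16 - \frac{27}{2}\right) \left(-13\right)\right)^{2} = \left(-779 + \frac{5}{2} \left(-13\right)\right)^{2} = \left(-779 - \frac{65}{2}\right)^{2} = \left(- \frac{1623}{2}\right)^{2} = \frac{2634129}{4}$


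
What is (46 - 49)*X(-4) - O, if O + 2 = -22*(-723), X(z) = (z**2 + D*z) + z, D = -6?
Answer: -16012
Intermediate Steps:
X(z) = z**2 - 5*z (X(z) = (z**2 - 6*z) + z = z**2 - 5*z)
O = 15904 (O = -2 - 22*(-723) = -2 + 15906 = 15904)
(46 - 49)*X(-4) - O = (46 - 49)*(-4*(-5 - 4)) - 1*15904 = -(-12)*(-9) - 15904 = -3*36 - 15904 = -108 - 15904 = -16012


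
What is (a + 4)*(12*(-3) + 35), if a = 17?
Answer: -21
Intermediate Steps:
(a + 4)*(12*(-3) + 35) = (17 + 4)*(12*(-3) + 35) = 21*(-36 + 35) = 21*(-1) = -21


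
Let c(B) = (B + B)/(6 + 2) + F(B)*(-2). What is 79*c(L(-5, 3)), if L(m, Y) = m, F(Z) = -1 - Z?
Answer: -2923/4 ≈ -730.75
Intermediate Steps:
c(B) = 2 + 9*B/4 (c(B) = (B + B)/(6 + 2) + (-1 - B)*(-2) = (2*B)/8 + (2 + 2*B) = (2*B)*(1/8) + (2 + 2*B) = B/4 + (2 + 2*B) = 2 + 9*B/4)
79*c(L(-5, 3)) = 79*(2 + (9/4)*(-5)) = 79*(2 - 45/4) = 79*(-37/4) = -2923/4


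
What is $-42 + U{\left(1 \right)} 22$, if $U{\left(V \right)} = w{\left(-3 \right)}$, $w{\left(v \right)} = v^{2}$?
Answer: $156$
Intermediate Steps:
$U{\left(V \right)} = 9$ ($U{\left(V \right)} = \left(-3\right)^{2} = 9$)
$-42 + U{\left(1 \right)} 22 = -42 + 9 \cdot 22 = -42 + 198 = 156$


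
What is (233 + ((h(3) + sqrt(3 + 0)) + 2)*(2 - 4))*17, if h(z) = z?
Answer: 3791 - 34*sqrt(3) ≈ 3732.1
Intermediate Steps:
(233 + ((h(3) + sqrt(3 + 0)) + 2)*(2 - 4))*17 = (233 + ((3 + sqrt(3 + 0)) + 2)*(2 - 4))*17 = (233 + ((3 + sqrt(3)) + 2)*(-2))*17 = (233 + (5 + sqrt(3))*(-2))*17 = (233 + (-10 - 2*sqrt(3)))*17 = (223 - 2*sqrt(3))*17 = 3791 - 34*sqrt(3)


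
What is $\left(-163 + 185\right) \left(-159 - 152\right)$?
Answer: $-6842$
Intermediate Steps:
$\left(-163 + 185\right) \left(-159 - 152\right) = 22 \left(-159 - 152\right) = 22 \left(-311\right) = -6842$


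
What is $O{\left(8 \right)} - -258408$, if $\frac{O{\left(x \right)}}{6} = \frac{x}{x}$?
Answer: $258414$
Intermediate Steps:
$O{\left(x \right)} = 6$ ($O{\left(x \right)} = 6 \frac{x}{x} = 6 \cdot 1 = 6$)
$O{\left(8 \right)} - -258408 = 6 - -258408 = 6 + 258408 = 258414$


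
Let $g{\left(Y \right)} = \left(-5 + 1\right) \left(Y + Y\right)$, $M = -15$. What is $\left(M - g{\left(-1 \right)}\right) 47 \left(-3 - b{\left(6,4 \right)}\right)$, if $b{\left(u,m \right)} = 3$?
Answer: $6486$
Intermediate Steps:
$g{\left(Y \right)} = - 8 Y$ ($g{\left(Y \right)} = - 4 \cdot 2 Y = - 8 Y$)
$\left(M - g{\left(-1 \right)}\right) 47 \left(-3 - b{\left(6,4 \right)}\right) = \left(-15 - \left(-8\right) \left(-1\right)\right) 47 \left(-3 - 3\right) = \left(-15 - 8\right) 47 \left(-3 - 3\right) = \left(-15 - 8\right) 47 \left(-6\right) = \left(-23\right) 47 \left(-6\right) = \left(-1081\right) \left(-6\right) = 6486$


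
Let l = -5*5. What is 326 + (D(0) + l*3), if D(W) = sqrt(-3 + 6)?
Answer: 251 + sqrt(3) ≈ 252.73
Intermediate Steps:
D(W) = sqrt(3)
l = -25
326 + (D(0) + l*3) = 326 + (sqrt(3) - 25*3) = 326 + (sqrt(3) - 75) = 326 + (-75 + sqrt(3)) = 251 + sqrt(3)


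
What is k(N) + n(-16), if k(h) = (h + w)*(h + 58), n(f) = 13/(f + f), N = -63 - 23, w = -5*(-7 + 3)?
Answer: 59123/32 ≈ 1847.6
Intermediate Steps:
w = 20 (w = -5*(-4) = 20)
N = -86
n(f) = 13/(2*f)
k(h) = (20 + h)*(58 + h) (k(h) = (h + 20)*(h + 58) = (20 + h)*(58 + h))
k(N) + n(-16) = (1160 + (-86)² + 78*(-86)) + (13/2)/(-16) = (1160 + 7396 - 6708) + (13/2)*(-1/16) = 1848 - 13/32 = 59123/32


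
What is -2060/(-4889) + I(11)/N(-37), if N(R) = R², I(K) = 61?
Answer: 3118369/6693041 ≈ 0.46591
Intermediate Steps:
-2060/(-4889) + I(11)/N(-37) = -2060/(-4889) + 61/((-37)²) = -2060*(-1/4889) + 61/1369 = 2060/4889 + 61*(1/1369) = 2060/4889 + 61/1369 = 3118369/6693041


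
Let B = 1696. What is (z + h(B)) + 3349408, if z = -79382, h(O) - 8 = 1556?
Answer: 3271590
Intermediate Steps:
h(O) = 1564 (h(O) = 8 + 1556 = 1564)
(z + h(B)) + 3349408 = (-79382 + 1564) + 3349408 = -77818 + 3349408 = 3271590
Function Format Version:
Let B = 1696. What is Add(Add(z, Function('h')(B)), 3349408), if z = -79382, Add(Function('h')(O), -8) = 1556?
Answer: 3271590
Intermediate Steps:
Function('h')(O) = 1564 (Function('h')(O) = Add(8, 1556) = 1564)
Add(Add(z, Function('h')(B)), 3349408) = Add(Add(-79382, 1564), 3349408) = Add(-77818, 3349408) = 3271590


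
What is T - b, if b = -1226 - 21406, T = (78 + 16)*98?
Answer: 31844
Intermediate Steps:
T = 9212 (T = 94*98 = 9212)
b = -22632
T - b = 9212 - 1*(-22632) = 9212 + 22632 = 31844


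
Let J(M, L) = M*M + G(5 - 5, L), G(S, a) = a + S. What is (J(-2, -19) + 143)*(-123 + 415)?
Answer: 37376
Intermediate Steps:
G(S, a) = S + a
J(M, L) = L + M**2 (J(M, L) = M*M + ((5 - 5) + L) = M**2 + (0 + L) = M**2 + L = L + M**2)
(J(-2, -19) + 143)*(-123 + 415) = ((-19 + (-2)**2) + 143)*(-123 + 415) = ((-19 + 4) + 143)*292 = (-15 + 143)*292 = 128*292 = 37376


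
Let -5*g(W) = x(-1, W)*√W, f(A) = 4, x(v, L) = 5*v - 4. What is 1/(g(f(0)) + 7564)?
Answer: 5/37838 ≈ 0.00013214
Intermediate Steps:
x(v, L) = -4 + 5*v
g(W) = 9*√W/5 (g(W) = -(-4 + 5*(-1))*√W/5 = -(-4 - 5)*√W/5 = -(-9)*√W/5 = 9*√W/5)
1/(g(f(0)) + 7564) = 1/(9*√4/5 + 7564) = 1/((9/5)*2 + 7564) = 1/(18/5 + 7564) = 1/(37838/5) = 5/37838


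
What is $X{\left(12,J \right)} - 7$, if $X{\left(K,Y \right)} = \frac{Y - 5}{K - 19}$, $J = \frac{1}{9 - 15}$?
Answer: $- \frac{263}{42} \approx -6.2619$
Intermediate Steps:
$J = - \frac{1}{6}$ ($J = \frac{1}{-6} = - \frac{1}{6} \approx -0.16667$)
$X{\left(K,Y \right)} = \frac{-5 + Y}{-19 + K}$
$X{\left(12,J \right)} - 7 = \frac{-5 - \frac{1}{6}}{-19 + 12} - 7 = \frac{1}{-7} \left(- \frac{31}{6}\right) - 7 = \left(- \frac{1}{7}\right) \left(- \frac{31}{6}\right) - 7 = \frac{31}{42} - 7 = - \frac{263}{42}$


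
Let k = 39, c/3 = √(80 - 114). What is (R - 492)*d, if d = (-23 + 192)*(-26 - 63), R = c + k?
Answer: 6813573 - 45123*I*√34 ≈ 6.8136e+6 - 2.6311e+5*I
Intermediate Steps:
c = 3*I*√34 (c = 3*√(80 - 114) = 3*√(-34) = 3*(I*√34) = 3*I*√34 ≈ 17.493*I)
R = 39 + 3*I*√34 (R = 3*I*√34 + 39 = 39 + 3*I*√34 ≈ 39.0 + 17.493*I)
d = -15041 (d = 169*(-89) = -15041)
(R - 492)*d = ((39 + 3*I*√34) - 492)*(-15041) = (-453 + 3*I*√34)*(-15041) = 6813573 - 45123*I*√34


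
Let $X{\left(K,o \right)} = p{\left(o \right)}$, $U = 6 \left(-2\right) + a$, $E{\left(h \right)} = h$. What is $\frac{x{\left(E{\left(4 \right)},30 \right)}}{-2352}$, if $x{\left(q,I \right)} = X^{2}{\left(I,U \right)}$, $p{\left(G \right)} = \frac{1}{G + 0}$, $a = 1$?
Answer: $- \frac{1}{284592} \approx -3.5138 \cdot 10^{-6}$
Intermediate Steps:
$U = -11$ ($U = 6 \left(-2\right) + 1 = -12 + 1 = -11$)
$p{\left(G \right)} = \frac{1}{G}$
$X{\left(K,o \right)} = \frac{1}{o}$
$x{\left(q,I \right)} = \frac{1}{121}$ ($x{\left(q,I \right)} = \left(\frac{1}{-11}\right)^{2} = \left(- \frac{1}{11}\right)^{2} = \frac{1}{121}$)
$\frac{x{\left(E{\left(4 \right)},30 \right)}}{-2352} = \frac{1}{121 \left(-2352\right)} = \frac{1}{121} \left(- \frac{1}{2352}\right) = - \frac{1}{284592}$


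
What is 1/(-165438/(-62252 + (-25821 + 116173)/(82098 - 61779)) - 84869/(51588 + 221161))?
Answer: 172487563505482/404756120341747 ≈ 0.42615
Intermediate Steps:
1/(-165438/(-62252 + (-25821 + 116173)/(82098 - 61779)) - 84869/(51588 + 221161)) = 1/(-165438/(-62252 + 90352/20319) - 84869/272749) = 1/(-165438/(-1264808036/20319) - 84869/272749) = 1/(-165438*(-20319/1264808036) - 84869/272749) = 1/(1680767361/632404018 - 84869/272749) = 1/(404756120341747/172487563505482) = 172487563505482/404756120341747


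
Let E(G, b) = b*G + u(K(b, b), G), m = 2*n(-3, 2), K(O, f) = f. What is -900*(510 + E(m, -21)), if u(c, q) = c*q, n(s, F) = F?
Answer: -307800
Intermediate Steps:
m = 4 (m = 2*2 = 4)
E(G, b) = 2*G*b (E(G, b) = b*G + b*G = G*b + G*b = 2*G*b)
-900*(510 + E(m, -21)) = -900*(510 + 2*4*(-21)) = -900*(510 - 168) = -900*342 = -307800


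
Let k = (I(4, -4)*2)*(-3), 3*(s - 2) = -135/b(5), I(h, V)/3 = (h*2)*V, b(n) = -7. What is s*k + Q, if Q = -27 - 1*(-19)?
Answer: 33928/7 ≈ 4846.9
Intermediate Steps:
Q = -8 (Q = -27 + 19 = -8)
I(h, V) = 6*V*h (I(h, V) = 3*((h*2)*V) = 3*((2*h)*V) = 3*(2*V*h) = 6*V*h)
s = 59/7 (s = 2 + (-135/(-7))/3 = 2 + (-135*(-1/7))/3 = 2 + (1/3)*(135/7) = 2 + 45/7 = 59/7 ≈ 8.4286)
k = 576 (k = ((6*(-4)*4)*2)*(-3) = -96*2*(-3) = -192*(-3) = 576)
s*k + Q = (59/7)*576 - 8 = 33984/7 - 8 = 33928/7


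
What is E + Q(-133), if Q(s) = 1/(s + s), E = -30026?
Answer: -7986917/266 ≈ -30026.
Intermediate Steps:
Q(s) = 1/(2*s)
E + Q(-133) = -30026 + (½)/(-133) = -30026 + (½)*(-1/133) = -30026 - 1/266 = -7986917/266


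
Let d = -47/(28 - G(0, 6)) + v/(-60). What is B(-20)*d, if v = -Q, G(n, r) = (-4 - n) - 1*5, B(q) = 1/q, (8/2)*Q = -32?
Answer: 779/11100 ≈ 0.070180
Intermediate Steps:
Q = -8 (Q = (¼)*(-32) = -8)
G(n, r) = -9 - n (G(n, r) = (-4 - n) - 5 = -9 - n)
v = 8 (v = -1*(-8) = 8)
d = -779/555 (d = -47/(28 - (-9 - 1*0)) + 8/(-60) = -47/(28 - (-9 + 0)) + 8*(-1/60) = -47/(28 - 1*(-9)) - 2/15 = -47/(28 + 9) - 2/15 = -47/37 - 2/15 = -779/555 ≈ -1.4036)
B(-20)*d = -779/555/(-20) = -1/20*(-779/555) = 779/11100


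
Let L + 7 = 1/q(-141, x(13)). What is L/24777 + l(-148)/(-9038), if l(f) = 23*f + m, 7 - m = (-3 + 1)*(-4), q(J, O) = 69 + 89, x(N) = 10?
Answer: 3329947810/8845413777 ≈ 0.37646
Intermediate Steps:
q(J, O) = 158
L = -1105/158 (L = -7 + 1/158 = -1105/158 ≈ -6.9937)
m = -1 (m = 7 - (-3 + 1)*(-4) = 7 - (-2)*(-4) = 7 - 1*8 = 7 - 8 = -1)
l(f) = -1 + 23*f (l(f) = 23*f - 1 = -1 + 23*f)
L/24777 + l(-148)/(-9038) = -1105/158/24777 + (-1 + 23*(-148))/(-9038) = -1105/158*1/24777 + (-1 - 3404)*(-1/9038) = -1105/3914766 - 3405*(-1/9038) = -1105/3914766 + 3405/9038 = 3329947810/8845413777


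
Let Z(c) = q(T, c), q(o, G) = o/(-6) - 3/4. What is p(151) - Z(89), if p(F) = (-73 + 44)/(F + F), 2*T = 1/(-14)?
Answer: 16439/25368 ≈ 0.64802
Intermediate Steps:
T = -1/28 (T = (1/2)/(-14) = (1/2)*(-1/14) = -1/28 ≈ -0.035714)
p(F) = -29/(2*F) (p(F) = -29*1/(2*F) = -29/(2*F))
q(o, G) = -3/4 - o/6 (q(o, G) = o*(-1/6) - 3*1/4 = -o/6 - 3/4 = -3/4 - o/6)
Z(c) = -125/168 (Z(c) = -3/4 - 1/6*(-1/28) = -3/4 + 1/168 = -125/168)
p(151) - Z(89) = -29/2/151 - 1*(-125/168) = -29/2*1/151 + 125/168 = -29/302 + 125/168 = 16439/25368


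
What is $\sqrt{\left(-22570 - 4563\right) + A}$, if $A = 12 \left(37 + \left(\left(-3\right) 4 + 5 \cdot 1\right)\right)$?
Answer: $i \sqrt{26773} \approx 163.62 i$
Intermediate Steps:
$A = 360$ ($A = 12 \left(37 + \left(-12 + 5\right)\right) = 12 \left(37 - 7\right) = 12 \cdot 30 = 360$)
$\sqrt{\left(-22570 - 4563\right) + A} = \sqrt{\left(-22570 - 4563\right) + 360} = \sqrt{-27133 + 360} = \sqrt{-26773} = i \sqrt{26773}$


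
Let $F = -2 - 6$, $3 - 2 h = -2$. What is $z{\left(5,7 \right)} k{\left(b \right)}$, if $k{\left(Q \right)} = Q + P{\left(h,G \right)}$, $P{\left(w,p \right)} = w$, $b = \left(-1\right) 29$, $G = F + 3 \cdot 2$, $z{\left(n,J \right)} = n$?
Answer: $- \frac{265}{2} \approx -132.5$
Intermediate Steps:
$h = \frac{5}{2}$ ($h = \frac{3}{2} - -1 = \frac{3}{2} + 1 = \frac{5}{2} \approx 2.5$)
$F = -8$ ($F = -2 - 6 = -8$)
$G = -2$ ($G = -8 + 3 \cdot 2 = -8 + 6 = -2$)
$b = -29$
$k{\left(Q \right)} = \frac{5}{2} + Q$ ($k{\left(Q \right)} = Q + \frac{5}{2} = \frac{5}{2} + Q$)
$z{\left(5,7 \right)} k{\left(b \right)} = 5 \left(\frac{5}{2} - 29\right) = 5 \left(- \frac{53}{2}\right) = - \frac{265}{2}$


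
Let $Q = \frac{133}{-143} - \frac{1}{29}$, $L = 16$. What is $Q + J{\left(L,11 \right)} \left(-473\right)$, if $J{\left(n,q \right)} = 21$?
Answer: $- \frac{41196151}{4147} \approx -9934.0$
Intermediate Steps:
$Q = - \frac{4000}{4147}$ ($Q = 133 \left(- \frac{1}{143}\right) - \frac{1}{29} = - \frac{133}{143} - \frac{1}{29} = - \frac{4000}{4147} \approx -0.96455$)
$Q + J{\left(L,11 \right)} \left(-473\right) = - \frac{4000}{4147} + 21 \left(-473\right) = - \frac{4000}{4147} - 9933 = - \frac{41196151}{4147}$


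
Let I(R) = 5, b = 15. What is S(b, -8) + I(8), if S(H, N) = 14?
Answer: 19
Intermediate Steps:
S(b, -8) + I(8) = 14 + 5 = 19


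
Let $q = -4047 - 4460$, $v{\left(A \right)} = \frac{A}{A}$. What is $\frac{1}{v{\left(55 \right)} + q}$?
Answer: $- \frac{1}{8506} \approx -0.00011756$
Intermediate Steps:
$v{\left(A \right)} = 1$
$q = -8507$ ($q = -4047 - 4460 = -8507$)
$\frac{1}{v{\left(55 \right)} + q} = \frac{1}{1 - 8507} = \frac{1}{-8506} = - \frac{1}{8506}$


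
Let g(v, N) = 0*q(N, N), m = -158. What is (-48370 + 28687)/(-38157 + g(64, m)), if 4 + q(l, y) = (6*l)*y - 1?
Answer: 6561/12719 ≈ 0.51584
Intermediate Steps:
q(l, y) = -5 + 6*l*y (q(l, y) = -4 + ((6*l)*y - 1) = -4 + (6*l*y - 1) = -4 + (-1 + 6*l*y) = -5 + 6*l*y)
g(v, N) = 0 (g(v, N) = 0*(-5 + 6*N*N) = 0*(-5 + 6*N²) = 0)
(-48370 + 28687)/(-38157 + g(64, m)) = (-48370 + 28687)/(-38157 + 0) = -19683/(-38157) = -19683*(-1/38157) = 6561/12719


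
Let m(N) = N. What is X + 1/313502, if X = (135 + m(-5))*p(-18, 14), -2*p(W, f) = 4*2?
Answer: -163021039/313502 ≈ -520.00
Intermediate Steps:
p(W, f) = -4 (p(W, f) = -2*2 = -½*8 = -4)
X = -520 (X = (135 - 5)*(-4) = 130*(-4) = -520)
X + 1/313502 = -520 + 1/313502 = -163021039/313502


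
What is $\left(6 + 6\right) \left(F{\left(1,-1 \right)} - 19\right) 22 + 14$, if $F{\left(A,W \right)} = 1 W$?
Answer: $-5266$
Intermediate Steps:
$F{\left(A,W \right)} = W$
$\left(6 + 6\right) \left(F{\left(1,-1 \right)} - 19\right) 22 + 14 = \left(6 + 6\right) \left(-1 - 19\right) 22 + 14 = 12 \left(-20\right) 22 + 14 = \left(-240\right) 22 + 14 = -5280 + 14 = -5266$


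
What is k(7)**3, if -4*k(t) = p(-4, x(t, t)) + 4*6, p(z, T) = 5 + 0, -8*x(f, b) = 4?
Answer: -24389/64 ≈ -381.08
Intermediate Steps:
x(f, b) = -1/2 (x(f, b) = -1/8*4 = -1/2)
p(z, T) = 5
k(t) = -29/4 (k(t) = -(5 + 4*6)/4 = -(5 + 24)/4 = -1/4*29 = -29/4)
k(7)**3 = (-29/4)**3 = -24389/64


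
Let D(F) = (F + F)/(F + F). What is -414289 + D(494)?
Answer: -414288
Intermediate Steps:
D(F) = 1 (D(F) = (2*F)/((2*F)) = (2*F)*(1/(2*F)) = 1)
-414289 + D(494) = -414289 + 1 = -414288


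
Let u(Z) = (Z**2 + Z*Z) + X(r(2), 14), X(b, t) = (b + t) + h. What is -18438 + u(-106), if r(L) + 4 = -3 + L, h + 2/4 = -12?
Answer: 8061/2 ≈ 4030.5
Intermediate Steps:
h = -25/2 (h = -1/2 - 12 = -25/2 ≈ -12.500)
r(L) = -7 + L (r(L) = -4 + (-3 + L) = -7 + L)
X(b, t) = -25/2 + b + t (X(b, t) = (b + t) - 25/2 = -25/2 + b + t)
u(Z) = -7/2 + 2*Z**2 (u(Z) = (Z**2 + Z*Z) + (-25/2 + (-7 + 2) + 14) = (Z**2 + Z**2) + (-25/2 - 5 + 14) = 2*Z**2 - 7/2 = -7/2 + 2*Z**2)
-18438 + u(-106) = -18438 + (-7/2 + 2*(-106)**2) = -18438 + (-7/2 + 2*11236) = -18438 + (-7/2 + 22472) = -18438 + 44937/2 = 8061/2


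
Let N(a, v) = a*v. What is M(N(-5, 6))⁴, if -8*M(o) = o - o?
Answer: 0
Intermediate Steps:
M(o) = 0 (M(o) = -(o - o)/8 = -⅛*0 = 0)
M(N(-5, 6))⁴ = 0⁴ = 0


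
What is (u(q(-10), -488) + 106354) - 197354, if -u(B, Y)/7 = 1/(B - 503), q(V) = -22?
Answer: -6824999/75 ≈ -91000.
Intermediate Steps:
u(B, Y) = -7/(-503 + B) (u(B, Y) = -7/(B - 503) = -7/(-503 + B))
(u(q(-10), -488) + 106354) - 197354 = (-7/(-503 - 22) + 106354) - 197354 = (-7/(-525) + 106354) - 197354 = (-7*(-1/525) + 106354) - 197354 = (1/75 + 106354) - 197354 = 7976551/75 - 197354 = -6824999/75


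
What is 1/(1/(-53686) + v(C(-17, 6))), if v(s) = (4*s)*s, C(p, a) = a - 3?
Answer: 53686/1932695 ≈ 0.027778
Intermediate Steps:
C(p, a) = -3 + a
v(s) = 4*s²
1/(1/(-53686) + v(C(-17, 6))) = 1/(1/(-53686) + 4*(-3 + 6)²) = 1/(-1/53686 + 4*3²) = 1/(-1/53686 + 4*9) = 1/(-1/53686 + 36) = 1/(1932695/53686) = 53686/1932695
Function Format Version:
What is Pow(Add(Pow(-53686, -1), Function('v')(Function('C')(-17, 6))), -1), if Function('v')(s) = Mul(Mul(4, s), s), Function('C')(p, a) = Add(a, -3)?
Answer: Rational(53686, 1932695) ≈ 0.027778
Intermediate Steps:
Function('C')(p, a) = Add(-3, a)
Function('v')(s) = Mul(4, Pow(s, 2))
Pow(Add(Pow(-53686, -1), Function('v')(Function('C')(-17, 6))), -1) = Pow(Add(Pow(-53686, -1), Mul(4, Pow(Add(-3, 6), 2))), -1) = Pow(Add(Rational(-1, 53686), Mul(4, Pow(3, 2))), -1) = Pow(Add(Rational(-1, 53686), Mul(4, 9)), -1) = Pow(Add(Rational(-1, 53686), 36), -1) = Pow(Rational(1932695, 53686), -1) = Rational(53686, 1932695)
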